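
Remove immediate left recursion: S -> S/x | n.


Left-recursive alternatives: S/x; non-recursive: n
Introduce S': S -> nS', S' -> /xS' | ε


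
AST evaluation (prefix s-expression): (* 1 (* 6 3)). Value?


Evaluate inner: (* 6 3) = 18
Evaluate root: (* 1 18) = 18
Result: 18


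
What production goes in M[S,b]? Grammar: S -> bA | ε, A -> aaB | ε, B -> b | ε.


For [S, b]: 'b' ∈ FIRST(bA)
Entry: S -> bA


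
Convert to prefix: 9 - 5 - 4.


left-to-right (same/higher precedence on left): tree is (- (- 9 5) 4)
Prefix: - - 9 5 4


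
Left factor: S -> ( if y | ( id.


Common prefix: '('
Factored: S -> ( S', S' -> if y | id


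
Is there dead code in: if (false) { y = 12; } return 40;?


condition is constant false, so the whole block is unreachable
Dead: 'if (false) { y = 12; }'


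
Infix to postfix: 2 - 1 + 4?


Left to right (same or higher precedence on left)
Postfix: 2 1 - 4 +


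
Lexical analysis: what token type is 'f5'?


Pattern: letter/underscore followed by alphanumerics, not a keyword
Type: IDENTIFIER


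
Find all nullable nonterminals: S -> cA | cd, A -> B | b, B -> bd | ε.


A nonterminal is nullable iff some alternative derives ε (directly, or every symbol in it is nullable)
Nullable: {A, B}


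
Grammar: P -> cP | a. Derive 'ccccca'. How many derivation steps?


Derivation: P => cP => ccP => cccP => ccccP => cccccP => ccccca
Steps: 6


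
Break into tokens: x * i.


Scan left to right, longest-match per lexeme
Tokens: ID(x), OP(*), ID(i)


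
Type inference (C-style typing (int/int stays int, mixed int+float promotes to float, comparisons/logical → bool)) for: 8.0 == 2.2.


Operand types: float == float
Rule: comparison yields bool
Result type: bool


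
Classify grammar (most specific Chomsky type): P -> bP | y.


Right-linear: every RHS is a terminal or a terminal followed by one nonterminal
Classification: Type 3 (Regular)


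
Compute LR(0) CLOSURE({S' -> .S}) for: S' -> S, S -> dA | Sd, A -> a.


Start: S' -> .S
For each item with dot before a nonterminal B, add B -> .γ for every B-production
Closure: [S' -> .S, S -> .dA, S -> .Sd]


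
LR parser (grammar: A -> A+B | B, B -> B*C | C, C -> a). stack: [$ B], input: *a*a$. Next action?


shift '*' to continue B -> B*C
Action: shift


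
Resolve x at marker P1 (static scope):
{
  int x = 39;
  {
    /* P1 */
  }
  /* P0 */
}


P1's block does not declare x; resolves to the enclosing declaration at depth 0
x = 39


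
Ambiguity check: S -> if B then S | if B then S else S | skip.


dangling else: 'if B then if B then skip else skip' parses two ways
Ambiguous


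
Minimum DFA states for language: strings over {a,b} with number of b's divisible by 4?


Track (count of b) mod 4: states 0..3, accept at 0
Minimal DFA: 4 states


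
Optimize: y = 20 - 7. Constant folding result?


20 - 7 = 13 at compile time
Optimized: y = 13


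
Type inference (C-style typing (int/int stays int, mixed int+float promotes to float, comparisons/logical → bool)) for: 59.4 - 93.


Operand types: float - int
Rule: mixed int/float promotes to float; int/int stays int
Result type: float


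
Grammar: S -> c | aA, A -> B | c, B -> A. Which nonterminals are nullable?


A nonterminal is nullable iff some alternative derives ε (directly, or every symbol in it is nullable)
Nullable: {}


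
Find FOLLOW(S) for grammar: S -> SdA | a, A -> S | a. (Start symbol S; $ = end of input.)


$ ∈ FOLLOW(S). For each A -> αBβ: add FIRST(β)\{ε} to FOLLOW(B); if β nullable, add FOLLOW(A).
FOLLOW(S) = {$, d}


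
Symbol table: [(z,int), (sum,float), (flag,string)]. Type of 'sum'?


Lookup 'sum' → type float


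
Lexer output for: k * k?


Scan left to right, longest-match per lexeme
Tokens: ID(k), OP(*), ID(k)


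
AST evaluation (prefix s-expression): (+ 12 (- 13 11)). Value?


Evaluate inner: (- 13 11) = 2
Evaluate root: (+ 12 2) = 14
Result: 14


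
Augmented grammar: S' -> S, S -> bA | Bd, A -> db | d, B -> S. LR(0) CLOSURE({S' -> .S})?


Start: S' -> .S
For each item with dot before a nonterminal B, add B -> .γ for every B-production
Closure: [S' -> .S, S -> .bA, S -> .Bd, B -> .S]


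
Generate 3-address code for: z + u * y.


Break into single-operator statements:
t1 = u * y
t2 = z + t1


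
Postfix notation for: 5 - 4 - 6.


Left to right (same or higher precedence on left)
Postfix: 5 4 - 6 -


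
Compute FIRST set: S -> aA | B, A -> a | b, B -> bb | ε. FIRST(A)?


Per alternative of A: FIRST(a) = {a}; FIRST(b) = {b}
FIRST(A) = {a, b}


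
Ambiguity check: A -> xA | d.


right-linear, alternatives start with distinct terminals 'x' vs 'd': unique leftmost derivation
Unambiguous


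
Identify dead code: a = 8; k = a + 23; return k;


a is read by k's definition; k is returned
No dead code


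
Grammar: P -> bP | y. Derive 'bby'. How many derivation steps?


Derivation: P => bP => bbP => bby
Steps: 3


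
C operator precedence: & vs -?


'-' is additive (level 9); '&' is bitwise AND (level 5)
Higher level binds tighter
'-' has higher precedence than '&'


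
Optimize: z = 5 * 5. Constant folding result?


5 * 5 = 25 at compile time
Optimized: z = 25


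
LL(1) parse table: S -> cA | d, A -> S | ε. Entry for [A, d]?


For [A, d]: 'd' ∈ FIRST(S)
Entry: A -> S


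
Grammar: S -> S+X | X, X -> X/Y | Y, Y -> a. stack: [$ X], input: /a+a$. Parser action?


shift '/' to continue X -> X/Y
Action: shift


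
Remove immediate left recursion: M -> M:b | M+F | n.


Left-recursive alternatives: M:b, M+F; non-recursive: n
Introduce M': M -> nM', M' -> :bM' | +FM' | ε


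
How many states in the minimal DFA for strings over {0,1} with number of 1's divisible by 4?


Track (count of 1) mod 4: states 0..3, accept at 0
Minimal DFA: 4 states


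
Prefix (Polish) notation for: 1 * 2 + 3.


left-to-right (same/higher precedence on left): tree is (+ (* 1 2) 3)
Prefix: + * 1 2 3


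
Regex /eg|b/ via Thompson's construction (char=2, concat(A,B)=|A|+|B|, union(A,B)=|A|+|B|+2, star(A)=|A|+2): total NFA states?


Syntax tree has 3 char leaf(s), 1 union(s), 0 star(s)
chars contribute 3×2 = 6; each union adds +2; each star adds +2
Total: 6 + 2 + 0 = 8 states


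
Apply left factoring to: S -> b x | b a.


Common prefix: 'b'
Factored: S -> b S', S' -> x | a


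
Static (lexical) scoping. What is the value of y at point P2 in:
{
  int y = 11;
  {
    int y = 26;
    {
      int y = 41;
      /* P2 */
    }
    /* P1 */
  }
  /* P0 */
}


y declared in the same block as P2
y = 41


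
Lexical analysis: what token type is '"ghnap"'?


Pattern: double-quoted sequence
Type: STRING_LITERAL


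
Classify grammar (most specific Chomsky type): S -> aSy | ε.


Single nonterminal LHS, but a^n y^n is not regular
Classification: Type 2 (Context-Free)


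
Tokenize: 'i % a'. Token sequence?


Scan left to right, longest-match per lexeme
Tokens: ID(i), OP(%), ID(a)


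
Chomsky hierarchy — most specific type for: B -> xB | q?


Right-linear: every RHS is a terminal or a terminal followed by one nonterminal
Classification: Type 3 (Regular)


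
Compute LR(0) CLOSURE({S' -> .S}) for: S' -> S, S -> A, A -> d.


Start: S' -> .S
For each item with dot before a nonterminal B, add B -> .γ for every B-production
Closure: [S' -> .S, S -> .A, A -> .d]


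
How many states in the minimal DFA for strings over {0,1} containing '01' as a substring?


KMP-style automaton: 2 progress states + 1 absorbing accept = 3
Minimal DFA: 3 states


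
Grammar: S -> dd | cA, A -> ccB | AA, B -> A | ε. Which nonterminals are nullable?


A nonterminal is nullable iff some alternative derives ε (directly, or every symbol in it is nullable)
Nullable: {B}


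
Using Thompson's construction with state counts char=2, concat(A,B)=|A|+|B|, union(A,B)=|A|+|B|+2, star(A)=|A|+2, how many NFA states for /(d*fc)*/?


Syntax tree has 3 char leaf(s), 0 union(s), 2 star(s)
chars contribute 3×2 = 6; each union adds +2; each star adds +2
Total: 6 + 0 + 4 = 10 states


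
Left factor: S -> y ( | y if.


Common prefix: 'y'
Factored: S -> y S', S' -> ( | if


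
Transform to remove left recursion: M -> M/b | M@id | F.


Left-recursive alternatives: M/b, M@id; non-recursive: F
Introduce M': M -> FM', M' -> /bM' | @idM' | ε


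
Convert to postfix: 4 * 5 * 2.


Left to right (same or higher precedence on left)
Postfix: 4 5 * 2 *


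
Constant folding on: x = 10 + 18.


10 + 18 = 28 at compile time
Optimized: x = 28


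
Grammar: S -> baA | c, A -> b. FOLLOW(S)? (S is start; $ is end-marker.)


$ ∈ FOLLOW(S). For each A -> αBβ: add FIRST(β)\{ε} to FOLLOW(B); if β nullable, add FOLLOW(A).
FOLLOW(S) = {$}


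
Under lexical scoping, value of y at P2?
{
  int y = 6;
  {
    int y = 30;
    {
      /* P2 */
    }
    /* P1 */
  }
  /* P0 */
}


P2's block does not declare y; resolves to the enclosing declaration at depth 1
y = 30


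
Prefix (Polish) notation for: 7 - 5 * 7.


'*' binds tighter: tree is (- 7 (* 5 7))
Prefix: - 7 * 5 7


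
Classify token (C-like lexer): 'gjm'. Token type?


Pattern: letter/underscore followed by alphanumerics, not a keyword
Type: IDENTIFIER


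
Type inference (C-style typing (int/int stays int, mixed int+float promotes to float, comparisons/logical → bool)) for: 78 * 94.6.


Operand types: int * float
Rule: mixed int/float promotes to float; int/int stays int
Result type: float


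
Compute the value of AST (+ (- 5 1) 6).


Evaluate inner: (- 5 1) = 4
Evaluate root: (+ 4 6) = 10
Result: 10


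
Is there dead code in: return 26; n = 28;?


statement follows a return and is unreachable
Dead: 'n = 28'


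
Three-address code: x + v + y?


Break into single-operator statements:
t1 = x + v
t2 = t1 + y


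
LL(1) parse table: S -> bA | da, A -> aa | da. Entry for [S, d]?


For [S, d]: 'd' ∈ FIRST(da)
Entry: S -> da


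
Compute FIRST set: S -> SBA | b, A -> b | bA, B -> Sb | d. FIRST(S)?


Per alternative of S: FIRST(SBA) = {b}; FIRST(b) = {b}
FIRST(S) = {b}


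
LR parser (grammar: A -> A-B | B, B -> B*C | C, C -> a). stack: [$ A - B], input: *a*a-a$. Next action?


'*' can extend B; shift to build B -> B*C
Action: shift


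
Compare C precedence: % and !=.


'%' is multiplicative (level 10); '!=' is equality (level 6)
Higher level binds tighter
'%' has higher precedence than '!='


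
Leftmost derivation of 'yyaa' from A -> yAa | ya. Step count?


Derivation: A => yAa => yyaa
Steps: 2


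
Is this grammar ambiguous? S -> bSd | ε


balanced b^n…d^n: each string has a unique parse
Unambiguous


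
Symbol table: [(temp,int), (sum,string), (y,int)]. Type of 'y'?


Lookup 'y' → type int


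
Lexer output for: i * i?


Scan left to right, longest-match per lexeme
Tokens: ID(i), OP(*), ID(i)


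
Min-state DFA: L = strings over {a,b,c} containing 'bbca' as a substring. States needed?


KMP-style automaton: 4 progress states + 1 absorbing accept = 5
Minimal DFA: 5 states


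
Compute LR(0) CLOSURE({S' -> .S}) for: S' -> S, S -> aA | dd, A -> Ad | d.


Start: S' -> .S
For each item with dot before a nonterminal B, add B -> .γ for every B-production
Closure: [S' -> .S, S -> .aA, S -> .dd]


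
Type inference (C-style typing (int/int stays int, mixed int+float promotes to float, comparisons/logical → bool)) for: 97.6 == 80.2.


Operand types: float == float
Rule: comparison yields bool
Result type: bool


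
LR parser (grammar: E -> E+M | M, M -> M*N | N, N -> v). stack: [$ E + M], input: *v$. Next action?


'*' can extend M; shift to build M -> M*N
Action: shift


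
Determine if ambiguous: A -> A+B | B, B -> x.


precedence layered via separate nonterminal B: deterministic
Unambiguous


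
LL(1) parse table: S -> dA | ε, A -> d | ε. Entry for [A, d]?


For [A, d]: 'd' ∈ FIRST(d)
Entry: A -> d


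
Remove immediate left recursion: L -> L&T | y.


Left-recursive alternatives: L&T; non-recursive: y
Introduce L': L -> yL', L' -> &TL' | ε


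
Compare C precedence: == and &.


'==' is equality (level 6); '&' is bitwise AND (level 5)
Higher level binds tighter
'==' has higher precedence than '&'


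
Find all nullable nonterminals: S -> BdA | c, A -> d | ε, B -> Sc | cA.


A nonterminal is nullable iff some alternative derives ε (directly, or every symbol in it is nullable)
Nullable: {A}


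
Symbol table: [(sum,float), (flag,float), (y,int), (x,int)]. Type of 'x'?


Lookup 'x' → type int


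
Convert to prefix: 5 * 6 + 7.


left-to-right (same/higher precedence on left): tree is (+ (* 5 6) 7)
Prefix: + * 5 6 7


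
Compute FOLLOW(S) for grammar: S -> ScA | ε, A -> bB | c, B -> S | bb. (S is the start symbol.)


$ ∈ FOLLOW(S). For each A -> αBβ: add FIRST(β)\{ε} to FOLLOW(B); if β nullable, add FOLLOW(A).
FOLLOW(S) = {$, c}


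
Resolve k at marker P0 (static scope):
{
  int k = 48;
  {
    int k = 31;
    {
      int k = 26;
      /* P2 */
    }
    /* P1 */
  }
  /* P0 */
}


k declared in the same block as P0
k = 48


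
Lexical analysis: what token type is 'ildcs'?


Pattern: letter/underscore followed by alphanumerics, not a keyword
Type: IDENTIFIER


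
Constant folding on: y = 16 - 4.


16 - 4 = 12 at compile time
Optimized: y = 12


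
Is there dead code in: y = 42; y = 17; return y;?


first assignment to y is overwritten before any read
Dead: 'y = 42'


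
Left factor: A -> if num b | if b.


Common prefix: 'if'
Factored: A -> if A', A' -> num b | b


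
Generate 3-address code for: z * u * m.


Break into single-operator statements:
t1 = z * u
t2 = t1 * m


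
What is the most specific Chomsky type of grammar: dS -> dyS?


LHS has context (more than one symbol) and |LHS| ≤ |RHS|
Classification: Type 1 (Context-Sensitive)


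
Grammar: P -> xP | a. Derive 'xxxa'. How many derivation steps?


Derivation: P => xP => xxP => xxxP => xxxa
Steps: 4


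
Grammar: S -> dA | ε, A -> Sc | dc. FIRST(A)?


Per alternative of A: FIRST(Sc) = {c, d}; FIRST(dc) = {d}
FIRST(A) = {c, d}


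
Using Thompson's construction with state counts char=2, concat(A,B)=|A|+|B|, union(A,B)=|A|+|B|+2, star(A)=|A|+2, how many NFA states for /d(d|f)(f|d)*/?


Syntax tree has 5 char leaf(s), 2 union(s), 1 star(s)
chars contribute 5×2 = 10; each union adds +2; each star adds +2
Total: 10 + 4 + 2 = 16 states


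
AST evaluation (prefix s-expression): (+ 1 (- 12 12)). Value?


Evaluate inner: (- 12 12) = 0
Evaluate root: (+ 1 0) = 1
Result: 1


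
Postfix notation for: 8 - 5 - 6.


Left to right (same or higher precedence on left)
Postfix: 8 5 - 6 -


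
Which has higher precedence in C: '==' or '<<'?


'<<' is shift (level 8); '==' is equality (level 6)
Higher level binds tighter
'<<' has higher precedence than '=='


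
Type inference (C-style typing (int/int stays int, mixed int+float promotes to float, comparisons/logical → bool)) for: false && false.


Operand types: bool && bool
Rule: logical operators take bool operands and yield bool
Result type: bool


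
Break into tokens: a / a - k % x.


Scan left to right, longest-match per lexeme
Tokens: ID(a), OP(/), ID(a), OP(-), ID(k), OP(%), ID(x)


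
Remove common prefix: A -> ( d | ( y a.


Common prefix: '('
Factored: A -> ( A', A' -> d | y a


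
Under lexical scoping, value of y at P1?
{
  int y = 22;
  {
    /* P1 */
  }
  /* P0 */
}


P1's block does not declare y; resolves to the enclosing declaration at depth 0
y = 22


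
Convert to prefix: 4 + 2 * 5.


'*' binds tighter: tree is (+ 4 (* 2 5))
Prefix: + 4 * 2 5


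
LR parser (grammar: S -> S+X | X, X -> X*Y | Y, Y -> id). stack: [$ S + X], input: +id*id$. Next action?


handle 'S+X' on top; lookahead ∈ FOLLOW(S) = {+, $}
Action: reduce (S -> S+X)


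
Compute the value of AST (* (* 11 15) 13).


Evaluate inner: (* 11 15) = 165
Evaluate root: (* 165 13) = 2145
Result: 2145


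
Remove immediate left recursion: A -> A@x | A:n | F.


Left-recursive alternatives: A@x, A:n; non-recursive: F
Introduce A': A -> FA', A' -> @xA' | :nA' | ε


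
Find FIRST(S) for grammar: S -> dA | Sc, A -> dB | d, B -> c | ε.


Per alternative of S: FIRST(dA) = {d}; FIRST(Sc) = {d}
FIRST(S) = {d}


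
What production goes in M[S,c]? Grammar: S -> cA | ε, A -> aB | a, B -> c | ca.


For [S, c]: 'c' ∈ FIRST(cA)
Entry: S -> cA


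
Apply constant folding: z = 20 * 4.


20 * 4 = 80 at compile time
Optimized: z = 80


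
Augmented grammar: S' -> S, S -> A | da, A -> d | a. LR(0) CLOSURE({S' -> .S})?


Start: S' -> .S
For each item with dot before a nonterminal B, add B -> .γ for every B-production
Closure: [S' -> .S, S -> .A, S -> .da, A -> .d, A -> .a]


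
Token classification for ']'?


Pattern: delimiter/punctuation
Type: PUNCTUATION


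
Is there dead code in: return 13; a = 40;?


statement follows a return and is unreachable
Dead: 'a = 40'


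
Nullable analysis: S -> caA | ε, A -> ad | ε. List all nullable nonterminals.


A nonterminal is nullable iff some alternative derives ε (directly, or every symbol in it is nullable)
Nullable: {A, S}


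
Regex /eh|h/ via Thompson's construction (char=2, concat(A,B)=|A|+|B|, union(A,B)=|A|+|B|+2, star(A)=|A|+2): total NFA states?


Syntax tree has 3 char leaf(s), 1 union(s), 0 star(s)
chars contribute 3×2 = 6; each union adds +2; each star adds +2
Total: 6 + 2 + 0 = 8 states


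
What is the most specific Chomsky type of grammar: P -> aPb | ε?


Single nonterminal LHS, but a^n b^n is not regular
Classification: Type 2 (Context-Free)


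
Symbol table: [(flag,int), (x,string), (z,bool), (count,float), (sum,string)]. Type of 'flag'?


Lookup 'flag' → type int


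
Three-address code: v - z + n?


Break into single-operator statements:
t1 = v - z
t2 = t1 + n


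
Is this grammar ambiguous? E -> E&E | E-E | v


'v&v-v' has two parse trees (no precedence encoded between & and -)
Ambiguous


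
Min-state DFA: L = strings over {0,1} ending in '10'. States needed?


Track the longest suffix of input matching a prefix of '10': 3 classes (prefixes of length 0..2)
Minimal DFA: 3 states


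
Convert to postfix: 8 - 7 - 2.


Left to right (same or higher precedence on left)
Postfix: 8 7 - 2 -


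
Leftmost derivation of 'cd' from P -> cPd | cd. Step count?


Derivation: P => cd
Steps: 1


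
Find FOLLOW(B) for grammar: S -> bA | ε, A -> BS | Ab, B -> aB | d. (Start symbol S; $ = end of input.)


$ ∈ FOLLOW(S). For each A -> αBβ: add FIRST(β)\{ε} to FOLLOW(B); if β nullable, add FOLLOW(A).
FOLLOW(B) = {$, b}


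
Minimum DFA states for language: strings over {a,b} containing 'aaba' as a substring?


KMP-style automaton: 4 progress states + 1 absorbing accept = 5
Minimal DFA: 5 states


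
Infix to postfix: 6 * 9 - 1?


Left to right (same or higher precedence on left)
Postfix: 6 9 * 1 -


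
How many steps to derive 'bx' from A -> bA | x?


Derivation: A => bA => bx
Steps: 2


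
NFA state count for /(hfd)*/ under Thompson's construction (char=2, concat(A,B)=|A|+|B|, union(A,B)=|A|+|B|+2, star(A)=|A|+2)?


Syntax tree has 3 char leaf(s), 0 union(s), 1 star(s)
chars contribute 3×2 = 6; each union adds +2; each star adds +2
Total: 6 + 0 + 2 = 8 states


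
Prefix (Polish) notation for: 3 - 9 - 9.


left-to-right (same/higher precedence on left): tree is (- (- 3 9) 9)
Prefix: - - 3 9 9


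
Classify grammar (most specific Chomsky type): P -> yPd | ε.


Single nonterminal LHS, but y^n d^n is not regular
Classification: Type 2 (Context-Free)


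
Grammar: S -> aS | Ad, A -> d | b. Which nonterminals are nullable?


A nonterminal is nullable iff some alternative derives ε (directly, or every symbol in it is nullable)
Nullable: {}


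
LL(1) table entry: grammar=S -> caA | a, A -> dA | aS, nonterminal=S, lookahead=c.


For [S, c]: 'c' ∈ FIRST(caA)
Entry: S -> caA


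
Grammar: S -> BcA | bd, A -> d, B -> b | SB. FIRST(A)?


Per alternative of A: FIRST(d) = {d}
FIRST(A) = {d}


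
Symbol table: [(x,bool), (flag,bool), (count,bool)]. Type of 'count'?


Lookup 'count' → type bool


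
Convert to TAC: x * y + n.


Break into single-operator statements:
t1 = x * y
t2 = t1 + n


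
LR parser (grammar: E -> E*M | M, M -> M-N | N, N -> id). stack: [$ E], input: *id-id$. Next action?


shift '*' to continue E -> E*M
Action: shift


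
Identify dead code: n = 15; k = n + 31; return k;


n is read by k's definition; k is returned
No dead code


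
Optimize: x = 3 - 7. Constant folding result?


3 - 7 = -4 at compile time
Optimized: x = -4


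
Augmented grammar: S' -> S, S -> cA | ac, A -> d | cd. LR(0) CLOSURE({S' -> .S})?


Start: S' -> .S
For each item with dot before a nonterminal B, add B -> .γ for every B-production
Closure: [S' -> .S, S -> .cA, S -> .ac]


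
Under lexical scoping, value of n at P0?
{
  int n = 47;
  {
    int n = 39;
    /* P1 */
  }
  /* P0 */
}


n declared in the same block as P0
n = 47


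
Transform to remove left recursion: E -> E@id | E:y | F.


Left-recursive alternatives: E@id, E:y; non-recursive: F
Introduce E': E -> FE', E' -> @idE' | :yE' | ε


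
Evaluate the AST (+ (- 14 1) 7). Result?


Evaluate inner: (- 14 1) = 13
Evaluate root: (+ 13 7) = 20
Result: 20


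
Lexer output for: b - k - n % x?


Scan left to right, longest-match per lexeme
Tokens: ID(b), OP(-), ID(k), OP(-), ID(n), OP(%), ID(x)


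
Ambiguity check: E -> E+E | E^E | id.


'id+id^id' has two parse trees (no precedence encoded between + and ^)
Ambiguous


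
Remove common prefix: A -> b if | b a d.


Common prefix: 'b'
Factored: A -> b A', A' -> if | a d


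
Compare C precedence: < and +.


'+' is additive (level 9); '<' is relational (level 7)
Higher level binds tighter
'+' has higher precedence than '<'


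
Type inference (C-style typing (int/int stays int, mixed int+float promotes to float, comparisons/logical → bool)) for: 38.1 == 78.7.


Operand types: float == float
Rule: comparison yields bool
Result type: bool


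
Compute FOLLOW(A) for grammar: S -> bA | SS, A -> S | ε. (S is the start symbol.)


$ ∈ FOLLOW(S). For each A -> αBβ: add FIRST(β)\{ε} to FOLLOW(B); if β nullable, add FOLLOW(A).
FOLLOW(A) = {$, b}


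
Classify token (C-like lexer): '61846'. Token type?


Pattern: digits only
Type: INTEGER_LITERAL


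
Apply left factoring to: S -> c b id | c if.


Common prefix: 'c'
Factored: S -> c S', S' -> b id | if


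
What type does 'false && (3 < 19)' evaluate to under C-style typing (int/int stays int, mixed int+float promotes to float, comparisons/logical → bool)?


Operand types: bool && bool
Rule: logical operators take bool operands and yield bool
Result type: bool


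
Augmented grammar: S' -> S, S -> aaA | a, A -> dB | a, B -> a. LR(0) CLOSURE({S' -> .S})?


Start: S' -> .S
For each item with dot before a nonterminal B, add B -> .γ for every B-production
Closure: [S' -> .S, S -> .aaA, S -> .a]


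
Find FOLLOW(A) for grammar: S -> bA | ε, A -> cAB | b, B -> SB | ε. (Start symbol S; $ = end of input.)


$ ∈ FOLLOW(S). For each A -> αBβ: add FIRST(β)\{ε} to FOLLOW(B); if β nullable, add FOLLOW(A).
FOLLOW(A) = {$, b}


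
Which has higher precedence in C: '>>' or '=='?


'>>' is shift (level 8); '==' is equality (level 6)
Higher level binds tighter
'>>' has higher precedence than '=='


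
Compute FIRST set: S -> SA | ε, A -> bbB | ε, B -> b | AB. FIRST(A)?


Per alternative of A: FIRST(bbB) = {b}; FIRST(ε) = {ε}
FIRST(A) = {b, ε}


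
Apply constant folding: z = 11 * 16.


11 * 16 = 176 at compile time
Optimized: z = 176


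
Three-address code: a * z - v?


Break into single-operator statements:
t1 = a * z
t2 = t1 - v


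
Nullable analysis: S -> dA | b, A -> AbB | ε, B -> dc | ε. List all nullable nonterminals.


A nonterminal is nullable iff some alternative derives ε (directly, or every symbol in it is nullable)
Nullable: {A, B}


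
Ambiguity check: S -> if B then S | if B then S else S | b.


dangling else: 'if B then if B then b else b' parses two ways
Ambiguous


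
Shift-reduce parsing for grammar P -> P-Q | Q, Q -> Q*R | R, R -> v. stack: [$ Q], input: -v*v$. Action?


lookahead ∉ {*} so Q won't extend; reduce P -> Q
Action: reduce (P -> Q)


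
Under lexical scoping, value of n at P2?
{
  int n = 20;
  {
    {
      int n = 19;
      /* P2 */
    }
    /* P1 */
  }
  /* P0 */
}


n declared in the same block as P2
n = 19


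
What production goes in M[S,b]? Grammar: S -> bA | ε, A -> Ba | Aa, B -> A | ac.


For [S, b]: 'b' ∈ FIRST(bA)
Entry: S -> bA


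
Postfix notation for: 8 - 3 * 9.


* has higher precedence, evaluate 3*9 first
Postfix: 8 3 9 * -


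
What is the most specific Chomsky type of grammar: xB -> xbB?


LHS has context (more than one symbol) and |LHS| ≤ |RHS|
Classification: Type 1 (Context-Sensitive)


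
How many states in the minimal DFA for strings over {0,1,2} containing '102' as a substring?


KMP-style automaton: 3 progress states + 1 absorbing accept = 4
Minimal DFA: 4 states


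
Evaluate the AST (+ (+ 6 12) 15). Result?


Evaluate inner: (+ 6 12) = 18
Evaluate root: (+ 18 15) = 33
Result: 33


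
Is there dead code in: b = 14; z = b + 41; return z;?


b is read by z's definition; z is returned
No dead code


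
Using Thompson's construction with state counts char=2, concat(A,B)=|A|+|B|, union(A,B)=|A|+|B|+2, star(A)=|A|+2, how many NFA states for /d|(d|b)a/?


Syntax tree has 4 char leaf(s), 2 union(s), 0 star(s)
chars contribute 4×2 = 8; each union adds +2; each star adds +2
Total: 8 + 4 + 0 = 12 states


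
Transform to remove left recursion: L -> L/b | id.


Left-recursive alternatives: L/b; non-recursive: id
Introduce L': L -> idL', L' -> /bL' | ε


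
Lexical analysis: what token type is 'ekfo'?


Pattern: letter/underscore followed by alphanumerics, not a keyword
Type: IDENTIFIER


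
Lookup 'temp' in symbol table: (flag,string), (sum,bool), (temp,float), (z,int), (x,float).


Lookup 'temp' → type float


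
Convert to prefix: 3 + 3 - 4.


left-to-right (same/higher precedence on left): tree is (- (+ 3 3) 4)
Prefix: - + 3 3 4


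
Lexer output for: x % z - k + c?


Scan left to right, longest-match per lexeme
Tokens: ID(x), OP(%), ID(z), OP(-), ID(k), OP(+), ID(c)


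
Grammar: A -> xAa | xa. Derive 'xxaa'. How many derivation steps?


Derivation: A => xAa => xxaa
Steps: 2


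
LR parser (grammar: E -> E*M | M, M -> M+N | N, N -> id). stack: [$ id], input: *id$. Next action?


'id' on top is the handle for N -> id
Action: reduce (N -> id)


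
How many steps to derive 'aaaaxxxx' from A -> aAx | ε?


Derivation: A => aAx => aaAxx => aaaAxxx => aaaaAxxxx => aaaaxxxx
Steps: 5


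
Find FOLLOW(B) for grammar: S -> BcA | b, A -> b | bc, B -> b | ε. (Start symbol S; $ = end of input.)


$ ∈ FOLLOW(S). For each A -> αBβ: add FIRST(β)\{ε} to FOLLOW(B); if β nullable, add FOLLOW(A).
FOLLOW(B) = {c}


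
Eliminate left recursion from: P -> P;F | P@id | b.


Left-recursive alternatives: P;F, P@id; non-recursive: b
Introduce P': P -> bP', P' -> ;FP' | @idP' | ε


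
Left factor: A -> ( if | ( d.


Common prefix: '('
Factored: A -> ( A', A' -> if | d


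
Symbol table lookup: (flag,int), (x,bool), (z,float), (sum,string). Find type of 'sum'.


Lookup 'sum' → type string


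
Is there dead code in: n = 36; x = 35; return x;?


n is assigned but never read
Dead: 'n = 36'


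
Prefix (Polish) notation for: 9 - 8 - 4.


left-to-right (same/higher precedence on left): tree is (- (- 9 8) 4)
Prefix: - - 9 8 4


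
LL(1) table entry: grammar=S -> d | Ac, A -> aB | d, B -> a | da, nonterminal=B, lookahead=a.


For [B, a]: 'a' ∈ FIRST(a)
Entry: B -> a


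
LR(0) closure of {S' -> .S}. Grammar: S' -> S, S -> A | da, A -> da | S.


Start: S' -> .S
For each item with dot before a nonterminal B, add B -> .γ for every B-production
Closure: [S' -> .S, S -> .A, S -> .da, A -> .da, A -> .S]


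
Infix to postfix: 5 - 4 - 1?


Left to right (same or higher precedence on left)
Postfix: 5 4 - 1 -


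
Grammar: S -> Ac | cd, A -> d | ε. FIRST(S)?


Per alternative of S: FIRST(Ac) = {c, d}; FIRST(cd) = {c}
FIRST(S) = {c, d}


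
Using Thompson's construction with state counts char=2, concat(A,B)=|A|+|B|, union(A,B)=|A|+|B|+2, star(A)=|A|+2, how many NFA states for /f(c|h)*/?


Syntax tree has 3 char leaf(s), 1 union(s), 1 star(s)
chars contribute 3×2 = 6; each union adds +2; each star adds +2
Total: 6 + 2 + 2 = 10 states


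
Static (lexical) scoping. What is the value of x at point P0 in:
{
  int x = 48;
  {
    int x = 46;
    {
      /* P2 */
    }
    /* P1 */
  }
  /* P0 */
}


x declared in the same block as P0
x = 48


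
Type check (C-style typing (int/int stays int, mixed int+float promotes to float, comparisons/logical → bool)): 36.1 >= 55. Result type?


Operand types: float >= int
Rule: comparison yields bool
Result type: bool


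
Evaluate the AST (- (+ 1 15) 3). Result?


Evaluate inner: (+ 1 15) = 16
Evaluate root: (- 16 3) = 13
Result: 13


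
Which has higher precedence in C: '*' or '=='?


'*' is multiplicative (level 10); '==' is equality (level 6)
Higher level binds tighter
'*' has higher precedence than '=='


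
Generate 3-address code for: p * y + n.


Break into single-operator statements:
t1 = p * y
t2 = t1 + n


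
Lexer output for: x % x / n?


Scan left to right, longest-match per lexeme
Tokens: ID(x), OP(%), ID(x), OP(/), ID(n)


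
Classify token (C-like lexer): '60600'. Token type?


Pattern: digits only
Type: INTEGER_LITERAL


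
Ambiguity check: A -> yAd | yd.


balanced y^n…d^n: each string has a unique parse
Unambiguous


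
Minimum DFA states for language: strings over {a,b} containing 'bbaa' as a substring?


KMP-style automaton: 4 progress states + 1 absorbing accept = 5
Minimal DFA: 5 states


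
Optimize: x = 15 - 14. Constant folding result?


15 - 14 = 1 at compile time
Optimized: x = 1


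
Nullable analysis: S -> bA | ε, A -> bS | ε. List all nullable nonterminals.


A nonterminal is nullable iff some alternative derives ε (directly, or every symbol in it is nullable)
Nullable: {A, S}


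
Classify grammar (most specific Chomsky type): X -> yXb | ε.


Single nonterminal LHS, but y^n b^n is not regular
Classification: Type 2 (Context-Free)


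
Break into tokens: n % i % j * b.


Scan left to right, longest-match per lexeme
Tokens: ID(n), OP(%), ID(i), OP(%), ID(j), OP(*), ID(b)


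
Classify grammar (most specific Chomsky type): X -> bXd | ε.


Single nonterminal LHS, but b^n d^n is not regular
Classification: Type 2 (Context-Free)


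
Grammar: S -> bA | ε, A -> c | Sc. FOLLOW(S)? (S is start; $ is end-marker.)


$ ∈ FOLLOW(S). For each A -> αBβ: add FIRST(β)\{ε} to FOLLOW(B); if β nullable, add FOLLOW(A).
FOLLOW(S) = {$, c}


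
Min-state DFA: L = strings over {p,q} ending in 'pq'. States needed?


Track the longest suffix of input matching a prefix of 'pq': 3 classes (prefixes of length 0..2)
Minimal DFA: 3 states


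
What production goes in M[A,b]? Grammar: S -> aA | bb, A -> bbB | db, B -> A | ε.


For [A, b]: 'b' ∈ FIRST(bbB)
Entry: A -> bbB


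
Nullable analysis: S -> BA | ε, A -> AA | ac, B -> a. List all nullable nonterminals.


A nonterminal is nullable iff some alternative derives ε (directly, or every symbol in it is nullable)
Nullable: {S}


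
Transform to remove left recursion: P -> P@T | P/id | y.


Left-recursive alternatives: P@T, P/id; non-recursive: y
Introduce P': P -> yP', P' -> @TP' | /idP' | ε


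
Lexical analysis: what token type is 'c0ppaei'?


Pattern: letter/underscore followed by alphanumerics, not a keyword
Type: IDENTIFIER


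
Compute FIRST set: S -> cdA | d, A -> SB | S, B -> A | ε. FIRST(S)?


Per alternative of S: FIRST(cdA) = {c}; FIRST(d) = {d}
FIRST(S) = {c, d}


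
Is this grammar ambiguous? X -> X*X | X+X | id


'id*id+id' has two parse trees (no precedence encoded between * and +)
Ambiguous


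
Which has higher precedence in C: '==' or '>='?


'>=' is relational (level 7); '==' is equality (level 6)
Higher level binds tighter
'>=' has higher precedence than '=='


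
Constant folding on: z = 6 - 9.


6 - 9 = -3 at compile time
Optimized: z = -3


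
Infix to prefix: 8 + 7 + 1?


left-to-right (same/higher precedence on left): tree is (+ (+ 8 7) 1)
Prefix: + + 8 7 1


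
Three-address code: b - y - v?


Break into single-operator statements:
t1 = b - y
t2 = t1 - v


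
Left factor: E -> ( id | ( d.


Common prefix: '('
Factored: E -> ( E', E' -> id | d


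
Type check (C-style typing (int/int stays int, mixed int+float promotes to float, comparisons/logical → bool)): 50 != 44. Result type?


Operand types: int != int
Rule: comparison yields bool
Result type: bool


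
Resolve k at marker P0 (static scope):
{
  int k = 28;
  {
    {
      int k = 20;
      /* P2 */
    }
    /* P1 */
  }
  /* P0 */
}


k declared in the same block as P0
k = 28


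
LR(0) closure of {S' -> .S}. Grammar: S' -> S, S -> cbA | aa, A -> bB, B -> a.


Start: S' -> .S
For each item with dot before a nonterminal B, add B -> .γ for every B-production
Closure: [S' -> .S, S -> .cbA, S -> .aa]


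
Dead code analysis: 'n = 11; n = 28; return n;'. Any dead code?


first assignment to n is overwritten before any read
Dead: 'n = 11'


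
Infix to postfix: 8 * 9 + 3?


Left to right (same or higher precedence on left)
Postfix: 8 9 * 3 +


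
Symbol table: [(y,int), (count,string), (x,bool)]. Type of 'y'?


Lookup 'y' → type int


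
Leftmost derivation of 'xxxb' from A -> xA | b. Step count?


Derivation: A => xA => xxA => xxxA => xxxb
Steps: 4


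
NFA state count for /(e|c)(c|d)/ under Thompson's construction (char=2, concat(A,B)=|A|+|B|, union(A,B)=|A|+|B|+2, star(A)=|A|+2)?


Syntax tree has 4 char leaf(s), 2 union(s), 0 star(s)
chars contribute 4×2 = 8; each union adds +2; each star adds +2
Total: 8 + 4 + 0 = 12 states


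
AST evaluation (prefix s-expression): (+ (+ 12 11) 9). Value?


Evaluate inner: (+ 12 11) = 23
Evaluate root: (+ 23 9) = 32
Result: 32


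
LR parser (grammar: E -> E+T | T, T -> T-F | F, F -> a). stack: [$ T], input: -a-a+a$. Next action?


shift '-' to continue T -> T-F
Action: shift


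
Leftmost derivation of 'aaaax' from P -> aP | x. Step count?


Derivation: P => aP => aaP => aaaP => aaaaP => aaaax
Steps: 5


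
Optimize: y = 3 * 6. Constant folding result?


3 * 6 = 18 at compile time
Optimized: y = 18


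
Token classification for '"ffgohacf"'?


Pattern: double-quoted sequence
Type: STRING_LITERAL


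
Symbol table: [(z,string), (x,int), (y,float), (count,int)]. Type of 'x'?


Lookup 'x' → type int


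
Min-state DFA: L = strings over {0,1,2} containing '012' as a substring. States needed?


KMP-style automaton: 3 progress states + 1 absorbing accept = 4
Minimal DFA: 4 states


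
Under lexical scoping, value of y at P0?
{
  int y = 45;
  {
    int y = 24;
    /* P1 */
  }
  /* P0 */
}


y declared in the same block as P0
y = 45


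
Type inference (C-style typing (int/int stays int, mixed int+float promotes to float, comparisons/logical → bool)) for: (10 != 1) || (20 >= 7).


Operand types: bool || bool
Rule: logical operators take bool operands and yield bool
Result type: bool


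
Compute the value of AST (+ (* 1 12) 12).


Evaluate inner: (* 1 12) = 12
Evaluate root: (+ 12 12) = 24
Result: 24


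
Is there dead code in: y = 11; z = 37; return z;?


y is assigned but never read
Dead: 'y = 11'


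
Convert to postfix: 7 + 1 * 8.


* has higher precedence, evaluate 1*8 first
Postfix: 7 1 8 * +


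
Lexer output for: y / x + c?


Scan left to right, longest-match per lexeme
Tokens: ID(y), OP(/), ID(x), OP(+), ID(c)


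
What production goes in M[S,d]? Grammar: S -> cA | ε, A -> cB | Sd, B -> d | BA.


For [S, d]: ε is nullable and 'd' ∈ FOLLOW(S)
Entry: S -> ε


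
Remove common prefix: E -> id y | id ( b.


Common prefix: 'id'
Factored: E -> id E', E' -> y | ( b


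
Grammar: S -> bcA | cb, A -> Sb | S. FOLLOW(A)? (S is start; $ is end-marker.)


$ ∈ FOLLOW(S). For each A -> αBβ: add FIRST(β)\{ε} to FOLLOW(B); if β nullable, add FOLLOW(A).
FOLLOW(A) = {$, b}


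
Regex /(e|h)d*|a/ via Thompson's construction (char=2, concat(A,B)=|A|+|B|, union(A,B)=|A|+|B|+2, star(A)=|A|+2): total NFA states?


Syntax tree has 4 char leaf(s), 2 union(s), 1 star(s)
chars contribute 4×2 = 8; each union adds +2; each star adds +2
Total: 8 + 4 + 2 = 14 states


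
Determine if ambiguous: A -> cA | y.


right-linear, alternatives start with distinct terminals 'c' vs 'y': unique leftmost derivation
Unambiguous


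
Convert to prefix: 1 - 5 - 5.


left-to-right (same/higher precedence on left): tree is (- (- 1 5) 5)
Prefix: - - 1 5 5


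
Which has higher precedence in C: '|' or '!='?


'!=' is equality (level 6); '|' is bitwise OR (level 3)
Higher level binds tighter
'!=' has higher precedence than '|'


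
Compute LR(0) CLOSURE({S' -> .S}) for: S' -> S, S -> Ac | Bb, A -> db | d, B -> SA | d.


Start: S' -> .S
For each item with dot before a nonterminal B, add B -> .γ for every B-production
Closure: [S' -> .S, S -> .Ac, S -> .Bb, A -> .db, A -> .d, B -> .SA, B -> .d]


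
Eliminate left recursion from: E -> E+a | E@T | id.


Left-recursive alternatives: E+a, E@T; non-recursive: id
Introduce E': E -> idE', E' -> +aE' | @TE' | ε


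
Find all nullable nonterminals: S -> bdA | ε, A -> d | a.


A nonterminal is nullable iff some alternative derives ε (directly, or every symbol in it is nullable)
Nullable: {S}


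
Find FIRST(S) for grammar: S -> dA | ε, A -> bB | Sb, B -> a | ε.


Per alternative of S: FIRST(dA) = {d}; FIRST(ε) = {ε}
FIRST(S) = {d, ε}


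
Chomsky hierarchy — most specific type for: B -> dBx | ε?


Single nonterminal LHS, but d^n x^n is not regular
Classification: Type 2 (Context-Free)


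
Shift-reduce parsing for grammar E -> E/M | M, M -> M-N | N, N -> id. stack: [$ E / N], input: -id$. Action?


'N' (not preceded by M-) is the handle for M -> N
Action: reduce (M -> N)


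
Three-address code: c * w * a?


Break into single-operator statements:
t1 = c * w
t2 = t1 * a


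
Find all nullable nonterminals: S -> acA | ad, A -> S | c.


A nonterminal is nullable iff some alternative derives ε (directly, or every symbol in it is nullable)
Nullable: {}


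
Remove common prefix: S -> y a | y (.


Common prefix: 'y'
Factored: S -> y S', S' -> a | (
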